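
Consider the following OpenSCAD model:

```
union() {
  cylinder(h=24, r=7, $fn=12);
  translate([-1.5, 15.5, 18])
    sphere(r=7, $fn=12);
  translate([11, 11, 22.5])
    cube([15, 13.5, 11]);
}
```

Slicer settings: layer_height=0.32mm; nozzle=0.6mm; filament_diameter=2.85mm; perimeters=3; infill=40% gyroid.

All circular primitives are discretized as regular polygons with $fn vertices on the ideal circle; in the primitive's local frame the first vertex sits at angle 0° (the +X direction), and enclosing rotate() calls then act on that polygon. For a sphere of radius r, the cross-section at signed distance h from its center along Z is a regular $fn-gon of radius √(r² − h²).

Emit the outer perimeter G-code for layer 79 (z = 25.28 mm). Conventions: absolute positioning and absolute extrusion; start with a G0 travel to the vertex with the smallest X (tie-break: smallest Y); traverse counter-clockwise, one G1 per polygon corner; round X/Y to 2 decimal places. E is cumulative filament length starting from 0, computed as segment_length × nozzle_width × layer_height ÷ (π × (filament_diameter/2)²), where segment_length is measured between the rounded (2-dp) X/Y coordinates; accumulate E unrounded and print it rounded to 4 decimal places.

G0 X11.00 Y11.00 Z25.28
G1 X26.00 Y11.00 E0.4515
G1 X26.00 Y24.50 E0.8578
G1 X11.00 Y24.50 E1.3092
G1 X11.00 Y11.00 E1.7155

At z = 25.28 mm: the cylinder is absent (z outside [0, 24]); the sphere at (-1.5, 15.5) is not intersected at this z (|z−center|=7.280 > r=7); the 15×13.5 cube at (11, 11) contributes its full rectangle; Combining (union): only the 15×13.5 cube at (11, 11) is present, so the union is just that shape — 1 connected region. The outline is a single polygon with 4 vertices. Extrusion per mm of travel: 0.6 × 0.32 / (π × 1.425²) = 0.030097. Accumulating E over each segment gives final E = 1.7155.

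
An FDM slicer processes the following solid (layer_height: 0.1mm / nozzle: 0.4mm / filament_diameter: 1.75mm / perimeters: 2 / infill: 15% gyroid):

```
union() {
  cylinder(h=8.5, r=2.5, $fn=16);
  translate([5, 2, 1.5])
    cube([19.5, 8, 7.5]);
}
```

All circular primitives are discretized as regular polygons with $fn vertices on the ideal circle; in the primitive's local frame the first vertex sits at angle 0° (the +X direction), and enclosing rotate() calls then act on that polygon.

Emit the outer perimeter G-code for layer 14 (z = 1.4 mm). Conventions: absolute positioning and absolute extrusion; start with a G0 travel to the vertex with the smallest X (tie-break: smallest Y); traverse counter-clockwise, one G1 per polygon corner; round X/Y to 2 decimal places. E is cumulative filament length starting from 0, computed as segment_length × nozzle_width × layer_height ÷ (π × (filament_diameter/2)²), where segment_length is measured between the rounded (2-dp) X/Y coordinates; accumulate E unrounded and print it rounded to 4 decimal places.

At z = 1.4 mm: the cylinder: section is a regular 16-gon, circumradius r=2.5; the cube at (5, 2) does not reach this height (z outside [1.5, 9]); Combining (union): only the r=2.5 cylinder is present, so the union is just that shape — 1 connected region. The outline is a single polygon with 16 vertices. Extrusion per mm of travel: 0.4 × 0.1 / (π × 0.875²) = 0.016630. Accumulating E over each segment gives final E = 0.2597.

G0 X-2.50 Y0.00 Z1.40
G1 X-2.31 Y-0.96 E0.0163
G1 X-1.77 Y-1.77 E0.0325
G1 X-0.96 Y-2.31 E0.0487
G1 X0.00 Y-2.50 E0.0649
G1 X0.96 Y-2.31 E0.0812
G1 X1.77 Y-1.77 E0.0974
G1 X2.31 Y-0.96 E0.1136
G1 X2.50 Y0.00 E0.1299
G1 X2.31 Y0.96 E0.1461
G1 X1.77 Y1.77 E0.1623
G1 X0.96 Y2.31 E0.1785
G1 X0.00 Y2.50 E0.1948
G1 X-0.96 Y2.31 E0.2111
G1 X-1.77 Y1.77 E0.2272
G1 X-2.31 Y0.96 E0.2434
G1 X-2.50 Y0.00 E0.2597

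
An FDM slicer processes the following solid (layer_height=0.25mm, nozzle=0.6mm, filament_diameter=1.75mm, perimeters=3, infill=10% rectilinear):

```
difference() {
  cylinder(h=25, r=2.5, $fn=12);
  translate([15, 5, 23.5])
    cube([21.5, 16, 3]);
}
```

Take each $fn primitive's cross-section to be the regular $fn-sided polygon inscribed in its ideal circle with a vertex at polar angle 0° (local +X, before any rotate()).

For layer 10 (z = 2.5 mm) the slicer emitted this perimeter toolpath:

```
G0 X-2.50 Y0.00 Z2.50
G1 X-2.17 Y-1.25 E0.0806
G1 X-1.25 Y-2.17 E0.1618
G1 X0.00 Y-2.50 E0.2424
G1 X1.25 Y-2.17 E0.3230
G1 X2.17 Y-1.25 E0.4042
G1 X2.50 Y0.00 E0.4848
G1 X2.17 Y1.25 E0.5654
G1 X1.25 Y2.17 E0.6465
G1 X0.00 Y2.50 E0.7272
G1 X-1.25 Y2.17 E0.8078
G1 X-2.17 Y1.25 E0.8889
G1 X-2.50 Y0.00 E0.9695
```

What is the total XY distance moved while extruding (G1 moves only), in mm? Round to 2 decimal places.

Sum the Euclidean lengths of each G1 segment: total = 15.55 mm.

15.55 mm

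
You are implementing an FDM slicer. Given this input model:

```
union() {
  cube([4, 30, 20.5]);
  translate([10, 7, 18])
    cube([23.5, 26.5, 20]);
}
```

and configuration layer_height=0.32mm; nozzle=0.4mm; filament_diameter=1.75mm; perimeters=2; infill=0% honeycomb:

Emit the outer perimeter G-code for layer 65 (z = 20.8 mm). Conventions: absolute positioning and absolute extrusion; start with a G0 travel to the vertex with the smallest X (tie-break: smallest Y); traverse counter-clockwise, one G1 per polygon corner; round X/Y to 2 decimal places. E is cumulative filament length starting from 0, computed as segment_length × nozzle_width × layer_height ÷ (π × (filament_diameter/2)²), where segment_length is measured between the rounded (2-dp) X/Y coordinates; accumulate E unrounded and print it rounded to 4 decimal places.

At z = 20.8 mm: the cube does not reach this height (z outside [0, 20.5]); the 23.5×26.5 cube at (10, 7) contributes its full rectangle; Taking the union: only the 23.5×26.5 cube at (10, 7) is present, so the union is just that shape — 1 connected region. The outline is a single polygon with 4 vertices. Extrusion per mm of travel: 0.4 × 0.32 / (π × 0.875²) = 0.053216. Accumulating E over each segment gives final E = 5.3216.

G0 X10.00 Y7.00 Z20.80
G1 X33.50 Y7.00 E1.2506
G1 X33.50 Y33.50 E2.6608
G1 X10.00 Y33.50 E3.9114
G1 X10.00 Y7.00 E5.3216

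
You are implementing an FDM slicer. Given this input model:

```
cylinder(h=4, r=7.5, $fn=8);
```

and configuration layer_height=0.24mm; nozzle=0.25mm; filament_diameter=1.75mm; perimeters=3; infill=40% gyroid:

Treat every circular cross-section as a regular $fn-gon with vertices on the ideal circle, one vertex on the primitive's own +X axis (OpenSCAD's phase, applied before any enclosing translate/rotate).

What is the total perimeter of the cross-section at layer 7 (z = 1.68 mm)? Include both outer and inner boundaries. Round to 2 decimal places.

45.92 mm

At z = 1.68 mm: the cylinder: section is a regular 8-gon, circumradius r=7.5 (perimeter = 2·8·7.500·sin(180°/8) = 45.92 mm). Overall, the cross-section is a single solid region. Total boundary length (outer) = 45.92 mm.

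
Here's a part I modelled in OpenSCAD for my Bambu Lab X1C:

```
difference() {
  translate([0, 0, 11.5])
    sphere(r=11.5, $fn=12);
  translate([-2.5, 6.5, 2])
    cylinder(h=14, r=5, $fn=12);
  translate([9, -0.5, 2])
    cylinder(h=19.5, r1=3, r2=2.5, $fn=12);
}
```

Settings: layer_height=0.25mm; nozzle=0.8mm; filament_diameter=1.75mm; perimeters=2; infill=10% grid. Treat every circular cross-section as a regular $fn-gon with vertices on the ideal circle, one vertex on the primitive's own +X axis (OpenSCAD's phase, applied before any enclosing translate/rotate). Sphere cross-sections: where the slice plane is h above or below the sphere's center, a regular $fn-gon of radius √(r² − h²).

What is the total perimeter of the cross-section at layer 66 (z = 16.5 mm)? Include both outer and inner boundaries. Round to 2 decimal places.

68.89 mm

At z = 16.5 mm: the r=11.5 sphere contributes a regular 12-gon of circumradius √(11.5²−5²) = 10.356 (perimeter = 2·12·10.356·sin(180°/12) = 64.33 mm); the cylinder at (-2.5, 6.5) is not intersected at this z (z outside [2, 16]); the cone at (9, -0.5) contributes a regular 12-gon of circumradius 2.628 (interpolated between r1=3 and r2=2.5 at t=0.744) (perimeter = 2·12·2.628·sin(180°/12) = 16.33 mm); Subtracting the remaining from the first: starting from the r=11.5 sphere, the cone at (9, -0.5) partially overlaps it — only the 15.44 mm² overlap (of its 20.72 mm²) is removed, clipping the outline — boundary = 68.89 mm. Overall, the cross-section is a single solid region. Total boundary length (outer) = 68.89 mm.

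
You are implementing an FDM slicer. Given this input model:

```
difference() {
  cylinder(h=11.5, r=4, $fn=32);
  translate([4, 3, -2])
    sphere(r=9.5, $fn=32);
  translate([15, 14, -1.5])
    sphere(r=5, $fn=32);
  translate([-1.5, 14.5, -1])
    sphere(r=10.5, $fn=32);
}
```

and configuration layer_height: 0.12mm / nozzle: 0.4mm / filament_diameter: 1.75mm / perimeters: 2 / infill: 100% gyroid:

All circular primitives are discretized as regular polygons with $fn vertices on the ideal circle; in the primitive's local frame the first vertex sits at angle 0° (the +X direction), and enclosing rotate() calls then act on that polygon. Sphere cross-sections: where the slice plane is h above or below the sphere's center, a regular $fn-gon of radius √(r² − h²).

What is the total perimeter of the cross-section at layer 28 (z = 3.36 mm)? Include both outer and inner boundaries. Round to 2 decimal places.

At z = 3.36 mm: the r=4 cylinder gives a regular 32-gon of circumradius 4 (constant along its height) (perimeter = 2·32·4.000·sin(180°/32) = 25.09 mm); the r=9.5 sphere at (4, 3) slices to a regular 32-gon of circumradius 7.843 (√(r²−h²) with h=5.36 from center) (perimeter = 2·32·7.843·sin(180°/32) = 49.20 mm); the r=5 sphere at (15, 14) contributes a regular 32-gon of circumradius √(5²−4.86²) = 1.175 (perimeter = 2·32·1.175·sin(180°/32) = 7.37 mm); the sphere at (-1.5, 14.5): section is a regular 32-gon, circumradius = √(r²−h²) = √(10.5²−4.36²) = 9.552 (perimeter = 2·32·9.552·sin(180°/32) = 59.92 mm); Subtracting the remaining from the first: starting from the r=4 cylinder, the r=9.5 sphere at (4, 3) partially overlaps it — only the 44.06 mm² overlap (of its 192.03 mm²) is removed, clipping the outline; the r=5 sphere at (15, 14) misses the remaining region (no effect); the r=10.5 sphere at (-1.5, 14.5) misses the remaining region (no effect) — boundary = 15.41 mm. Overall, the cross-section is a single solid region. Total boundary length (outer) = 15.41 mm.

15.41 mm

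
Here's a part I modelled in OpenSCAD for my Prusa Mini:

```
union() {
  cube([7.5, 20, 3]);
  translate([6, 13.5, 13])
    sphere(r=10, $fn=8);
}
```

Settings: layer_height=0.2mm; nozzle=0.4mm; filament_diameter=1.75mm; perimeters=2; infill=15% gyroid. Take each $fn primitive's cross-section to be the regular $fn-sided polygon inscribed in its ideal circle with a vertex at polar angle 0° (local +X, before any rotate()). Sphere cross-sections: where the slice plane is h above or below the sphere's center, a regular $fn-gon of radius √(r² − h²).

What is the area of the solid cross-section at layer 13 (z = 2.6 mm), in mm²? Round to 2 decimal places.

At z = 2.6 mm: the 7.5×20 cube contributes its full rectangle (area 150.00 mm²); the sphere at (6, 13.5) does not reach this height (|z−center|=10.400 > r=10); Merging all regions: only the 7.5×20 cube is present, so the union is just that shape — area = 150.00 mm². Overall, the cross-section is a single solid region. Net area = 150.00 mm².

150.00 mm²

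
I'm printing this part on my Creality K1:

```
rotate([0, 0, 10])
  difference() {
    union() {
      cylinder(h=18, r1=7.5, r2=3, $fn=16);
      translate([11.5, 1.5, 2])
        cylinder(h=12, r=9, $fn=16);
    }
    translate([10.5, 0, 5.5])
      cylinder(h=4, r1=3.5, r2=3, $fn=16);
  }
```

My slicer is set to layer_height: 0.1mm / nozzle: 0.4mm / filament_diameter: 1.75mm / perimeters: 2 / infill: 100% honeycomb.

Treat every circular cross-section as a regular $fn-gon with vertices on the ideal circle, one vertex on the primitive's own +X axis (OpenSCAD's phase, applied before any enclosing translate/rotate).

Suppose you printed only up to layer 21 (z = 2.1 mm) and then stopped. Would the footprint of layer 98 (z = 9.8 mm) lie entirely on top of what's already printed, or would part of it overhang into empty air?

entirely on top

Compare the two slices. At z = 2.1: the cone contributes a regular 16-gon of circumradius 6.975 (interpolated between r1=7.5 and r2=3 at t=0.117) (area = (16/2)·6.975²·sin(360°/16) = 148.94 mm²); the r=9 cylinder at (11.5, 1.5) contributes a regular 16-gon of circumradius 9 (area = (16/2)·9.000²·sin(360°/16) = 247.98 mm²); Merging all regions: the regions partially overlap — summed areas 396.92 mm² minus the doubly-counted overlap 30.25 mm² gives 366.67 mm² — area = 366.67 mm²; the cone at (10.5, 0) is not intersected at this z (z outside [5.5, 9.5]); Subtracting the remaining from the first: none of the subtracted shapes is present at this height, so that combined region is unchanged — area = 366.67 mm²; (rotated 10° about Z; rotation is an isometry so areas/perimeters/island counts are preserved). At z = 9.8: the cone (r1=7.5→r2=3) has section circumradius 5.050 here — a regular 16-gon (area = (16/2)·5.050²·sin(360°/16) = 78.08 mm²); the r=9 cylinder at (11.5, 1.5) contributes a regular 16-gon of circumradius 9 (area = (16/2)·9.000²·sin(360°/16) = 247.98 mm²); Taking the union: the regions partially overlap — summed areas 326.05 mm² minus the doubly-counted overlap 11.12 mm² gives 314.93 mm² — area = 314.93 mm²; the cone at (10.5, 0) is absent (z outside [5.5, 9.5]); After the difference (first − rest): none of the subtracted shapes is present at this height, so that combined region is unchanged — area = 314.93 mm²; (whole slice rotated 10° about Z — lengths, areas and connectivity unchanged). Checking containment: the cross-section at z = 9.8 is a subset of the cross-section at z = 2.1.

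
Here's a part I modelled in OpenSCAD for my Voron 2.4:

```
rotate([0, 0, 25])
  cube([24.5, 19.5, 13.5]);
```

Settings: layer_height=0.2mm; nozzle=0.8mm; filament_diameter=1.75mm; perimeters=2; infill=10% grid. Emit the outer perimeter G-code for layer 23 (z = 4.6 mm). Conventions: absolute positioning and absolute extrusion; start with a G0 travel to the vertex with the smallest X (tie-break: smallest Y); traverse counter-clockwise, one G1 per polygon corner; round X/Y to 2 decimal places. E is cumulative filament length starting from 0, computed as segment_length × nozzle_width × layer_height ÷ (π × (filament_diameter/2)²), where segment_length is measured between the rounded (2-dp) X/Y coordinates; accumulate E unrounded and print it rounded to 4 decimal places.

At z = 4.6 mm: the 24.5×19.5 cube contributes its full rectangle; (rotated 25° about Z; rotation is an isometry so areas/perimeters/island counts are preserved). The outline is a single polygon with 4 vertices. Extrusion per mm of travel: 0.8 × 0.2 / (π × 0.875²) = 0.066520. Accumulating E over each segment gives final E = 5.8535.

G0 X-8.24 Y17.67 Z4.60
G1 X0.00 Y0.00 E1.2969
G1 X22.20 Y10.35 E2.9263
G1 X13.96 Y28.03 E4.2238
G1 X-8.24 Y17.67 E5.8535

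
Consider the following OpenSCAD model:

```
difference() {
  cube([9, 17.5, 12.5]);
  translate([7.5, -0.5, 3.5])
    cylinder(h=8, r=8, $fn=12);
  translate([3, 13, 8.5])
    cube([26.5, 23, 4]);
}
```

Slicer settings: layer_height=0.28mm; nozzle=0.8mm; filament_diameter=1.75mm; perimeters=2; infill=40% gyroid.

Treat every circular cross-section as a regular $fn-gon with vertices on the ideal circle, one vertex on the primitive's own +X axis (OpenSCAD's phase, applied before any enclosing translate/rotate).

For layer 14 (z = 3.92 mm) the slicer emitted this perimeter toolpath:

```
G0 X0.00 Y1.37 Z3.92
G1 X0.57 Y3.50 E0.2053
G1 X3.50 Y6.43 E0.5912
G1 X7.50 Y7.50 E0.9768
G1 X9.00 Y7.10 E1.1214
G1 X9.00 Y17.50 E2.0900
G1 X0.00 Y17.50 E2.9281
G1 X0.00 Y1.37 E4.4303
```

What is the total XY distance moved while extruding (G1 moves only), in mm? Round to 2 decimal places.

47.57 mm

Sum the Euclidean lengths of each G1 segment: total = 47.57 mm.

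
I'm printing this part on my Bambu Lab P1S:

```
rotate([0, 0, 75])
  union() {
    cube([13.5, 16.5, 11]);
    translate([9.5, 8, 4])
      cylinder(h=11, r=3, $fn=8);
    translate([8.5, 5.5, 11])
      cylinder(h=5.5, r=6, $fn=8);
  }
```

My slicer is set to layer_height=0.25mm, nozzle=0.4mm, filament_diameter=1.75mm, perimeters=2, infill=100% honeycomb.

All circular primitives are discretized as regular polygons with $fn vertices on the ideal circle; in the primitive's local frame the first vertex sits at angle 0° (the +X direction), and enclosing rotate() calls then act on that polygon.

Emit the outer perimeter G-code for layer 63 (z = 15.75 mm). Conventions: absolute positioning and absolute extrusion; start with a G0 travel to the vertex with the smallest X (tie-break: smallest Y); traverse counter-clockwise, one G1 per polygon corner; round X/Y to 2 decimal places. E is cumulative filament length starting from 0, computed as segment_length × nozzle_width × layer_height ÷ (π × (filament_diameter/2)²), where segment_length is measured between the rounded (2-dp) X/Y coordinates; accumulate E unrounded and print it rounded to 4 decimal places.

At z = 15.75 mm: the cube is absent (z outside [0, 11]); the cylinder at (9.5, 8) is not intersected at this z (z outside [4, 15]); the r=6 cylinder at (8.5, 5.5) contributes a regular 8-gon of circumradius 6; Taking the union: only the r=6 cylinder at (8.5, 5.5) is present, so the union is just that shape — 1 connected region; (whole slice rotated 75° about Z — lengths, areas and connectivity unchanged). The outline is a single polygon with 8 vertices. Extrusion per mm of travel: 0.4 × 0.25 / (π × 0.875²) = 0.041575. Accumulating E over each segment gives final E = 1.5272.

G0 X-8.91 Y11.19 Z15.75
G1 X-8.31 Y6.63 E0.1912
G1 X-4.67 Y3.84 E0.3819
G1 X-0.11 Y4.44 E0.5731
G1 X2.68 Y8.08 E0.7638
G1 X2.08 Y12.63 E0.9546
G1 X-1.56 Y15.43 E1.1455
G1 X-6.11 Y14.83 E1.3363
G1 X-8.91 Y11.19 E1.5272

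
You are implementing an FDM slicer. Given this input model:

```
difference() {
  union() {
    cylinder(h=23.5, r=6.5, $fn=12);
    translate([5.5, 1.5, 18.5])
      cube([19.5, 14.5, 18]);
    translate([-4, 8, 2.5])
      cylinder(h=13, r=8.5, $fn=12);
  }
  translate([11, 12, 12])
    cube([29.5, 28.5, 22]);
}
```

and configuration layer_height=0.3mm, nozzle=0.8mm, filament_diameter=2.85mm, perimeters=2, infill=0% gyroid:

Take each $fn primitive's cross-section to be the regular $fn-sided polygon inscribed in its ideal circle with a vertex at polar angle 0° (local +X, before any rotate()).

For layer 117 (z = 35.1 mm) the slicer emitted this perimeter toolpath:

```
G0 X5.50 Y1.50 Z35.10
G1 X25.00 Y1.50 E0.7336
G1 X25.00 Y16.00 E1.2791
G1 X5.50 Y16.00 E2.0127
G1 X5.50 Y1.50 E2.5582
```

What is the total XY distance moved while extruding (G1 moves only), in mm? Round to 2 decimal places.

Sum the Euclidean lengths of each G1 segment: total = 68.00 mm.

68.00 mm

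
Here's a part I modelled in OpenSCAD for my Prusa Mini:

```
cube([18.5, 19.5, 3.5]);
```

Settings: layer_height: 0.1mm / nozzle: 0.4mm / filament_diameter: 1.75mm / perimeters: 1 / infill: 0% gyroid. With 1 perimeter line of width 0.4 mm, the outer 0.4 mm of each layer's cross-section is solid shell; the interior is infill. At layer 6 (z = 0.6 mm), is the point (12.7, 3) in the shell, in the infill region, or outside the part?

At z = 0.6 mm: the 18.5×19.5 cube contributes its full rectangle. Overall, the cross-section is a single solid region. The nearest boundary edge runs (0.00, 0.00)→(18.50, 0.00); distance from the point to it = 3.00 mm. The point is inside the cross-section and 3.00 mm from the nearest boundary — more than the 0.4 mm shell width (1 × 0.4), so it's in the infill interior.

infill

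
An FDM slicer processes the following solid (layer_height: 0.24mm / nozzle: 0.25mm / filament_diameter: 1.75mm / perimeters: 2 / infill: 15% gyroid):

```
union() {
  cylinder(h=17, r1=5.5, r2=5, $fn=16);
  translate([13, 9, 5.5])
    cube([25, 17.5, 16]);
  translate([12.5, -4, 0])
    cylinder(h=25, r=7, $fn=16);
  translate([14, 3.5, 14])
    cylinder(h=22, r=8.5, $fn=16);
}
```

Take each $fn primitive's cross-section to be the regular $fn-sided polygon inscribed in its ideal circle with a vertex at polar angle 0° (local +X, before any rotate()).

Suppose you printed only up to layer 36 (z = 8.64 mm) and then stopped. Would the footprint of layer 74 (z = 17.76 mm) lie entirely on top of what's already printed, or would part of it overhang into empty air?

part overhangs

Compare the two slices. At z = 8.64: the cone contributes a regular 16-gon of circumradius 5.246 (interpolated between r1=5.5 and r2=5 at t=0.508) (area = (16/2)·5.246²·sin(360°/16) = 84.25 mm²); the cube at (13, 9) is present — its section is the full 25×17.5 rectangle (area 437.50 mm²); the r=7 cylinder at (12.5, -4) contributes a regular 16-gon of circumradius 7 (area = (16/2)·7.000²·sin(360°/16) = 150.01 mm²); the cylinder at (14, 3.5) does not reach this height (z outside [14, 36]); Taking the union: the 3 present regions are separate (no shared area or edge), so areas and boundary lengths simply add and each stays a separate island — area = 671.76 mm². At z = 17.76: the cone does not reach this height (z outside [0, 17]); the 25×17.5 cube at (13, 9) contributes its full rectangle (area 437.50 mm²); the r=7 cylinder at (12.5, -4) gives a regular 16-gon of circumradius 7 (constant along its height) (area = (16/2)·7.000²·sin(360°/16) = 150.01 mm²); the r=8.5 cylinder at (14, 3.5) contributes a regular 16-gon of circumradius 8.5 (area = (16/2)·8.500²·sin(360°/16) = 221.19 mm²); Taking the union: the regions partially overlap — summed areas 808.70 mm² minus the doubly-counted overlap 86.72 mm² gives 721.99 mm² — area = 721.99 mm². Checking containment: at z = 17.76 the cross-section extends beyond the z = 8.64 cross-section by about 134.48 mm².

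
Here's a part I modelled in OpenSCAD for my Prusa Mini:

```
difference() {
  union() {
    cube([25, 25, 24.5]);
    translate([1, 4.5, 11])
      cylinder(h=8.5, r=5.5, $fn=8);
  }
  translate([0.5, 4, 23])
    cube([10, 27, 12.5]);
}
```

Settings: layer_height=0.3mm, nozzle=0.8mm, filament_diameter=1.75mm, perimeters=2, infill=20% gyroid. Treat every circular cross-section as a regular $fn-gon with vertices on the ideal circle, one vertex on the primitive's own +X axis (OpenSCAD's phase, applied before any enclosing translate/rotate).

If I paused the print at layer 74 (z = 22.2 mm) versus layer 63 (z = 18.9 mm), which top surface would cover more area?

layer 63 (z = 18.9 mm)

Layer 74 (z = 22.2): the 25×25 cube contributes its full rectangle (area 625.00 mm²); the cylinder at (1, 4.5) is not intersected at this z (z outside [11, 19.5]); Taking the union: only the 25×25 cube is present, so the union is just that shape — area = 625.00 mm²; the cube at (0.5, 4) is absent (z outside [23, 35.5]); Subtracting the remaining from the first: none of the subtracted shapes is present at this height, so that combined region is unchanged — area = 625.00 mm². So its area = 625.00 mm². Layer 63 (z = 18.9): the cube (footprint 25×25) is included at this height (area 625.00 mm²); the r=5.5 cylinder at (1, 4.5) gives a regular 8-gon of circumradius 5.5 (constant along its height) (area = (8/2)·5.500²·sin(360°/8) = 85.56 mm²); Combining (union): the regions partially overlap — summed areas 710.56 mm² minus the doubly-counted overlap 51.37 mm² gives 659.19 mm² — area = 659.19 mm²; the cube at (0.5, 4) is not intersected at this z (z outside [23, 35.5]); Subtracting the remaining from the first: none of the subtracted shapes is present at this height, so the result so far is unchanged — area = 659.19 mm². So its area = 659.19 mm². Layer 63 is larger (659.19 vs 625.00 mm²).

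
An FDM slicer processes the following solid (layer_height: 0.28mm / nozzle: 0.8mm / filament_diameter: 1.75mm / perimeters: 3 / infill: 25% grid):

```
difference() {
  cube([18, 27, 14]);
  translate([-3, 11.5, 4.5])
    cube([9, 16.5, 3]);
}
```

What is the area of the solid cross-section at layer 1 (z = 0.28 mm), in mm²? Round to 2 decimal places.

At z = 0.28 mm: the cube is present — its section is the full 18×27 rectangle (area 486.00 mm²); the cube at (-3, 11.5) does not reach this height (z outside [4.5, 7.5]); After the difference (first − rest): none of the subtracted shapes is present at this height, so the 18×27 cube is unchanged — area = 486.00 mm². Overall, the cross-section is a single solid region. Net area = 486.00 mm².

486.00 mm²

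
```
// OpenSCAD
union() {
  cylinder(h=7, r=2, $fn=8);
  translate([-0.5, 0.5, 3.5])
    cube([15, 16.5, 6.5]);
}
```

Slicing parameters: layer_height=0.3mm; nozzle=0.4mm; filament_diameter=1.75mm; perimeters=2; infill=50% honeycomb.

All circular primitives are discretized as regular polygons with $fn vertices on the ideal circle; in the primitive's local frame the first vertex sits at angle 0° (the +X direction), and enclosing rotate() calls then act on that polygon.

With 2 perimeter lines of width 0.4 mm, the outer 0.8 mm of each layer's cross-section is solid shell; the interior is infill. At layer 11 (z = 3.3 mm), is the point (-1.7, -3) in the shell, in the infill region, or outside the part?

outside

At z = 3.3 mm: the r=2 cylinder contributes a regular 8-gon of circumradius 2; the cube at (-0.5, 0.5) is absent (z outside [3.5, 10]); Merging all regions: only the r=2 cylinder is present, so the union is just that shape — 1 connected region. Overall, the cross-section is a single solid region. The nearest boundary edge runs (-1.41, -1.41)→(-0.00, -2.00); distance from the point to it = 1.57 mm. The point is not inside any of the regions above, so it lies outside the cross-section (1.57 mm from the nearest boundary).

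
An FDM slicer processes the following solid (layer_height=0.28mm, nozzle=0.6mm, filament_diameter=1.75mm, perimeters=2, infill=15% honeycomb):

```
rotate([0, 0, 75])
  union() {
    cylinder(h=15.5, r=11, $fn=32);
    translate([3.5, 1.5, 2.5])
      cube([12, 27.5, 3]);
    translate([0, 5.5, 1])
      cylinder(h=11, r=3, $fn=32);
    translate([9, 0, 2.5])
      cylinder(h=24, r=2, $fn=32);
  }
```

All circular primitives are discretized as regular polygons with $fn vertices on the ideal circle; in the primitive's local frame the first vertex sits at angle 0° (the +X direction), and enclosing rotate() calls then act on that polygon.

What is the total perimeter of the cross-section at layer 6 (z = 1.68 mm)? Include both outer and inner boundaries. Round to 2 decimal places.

69.00 mm

At z = 1.68 mm: the r=11 cylinder contributes a regular 32-gon of circumradius 11 (perimeter = 2·32·11.000·sin(180°/32) = 69.00 mm); the cube at (3.5, 1.5) is absent (z outside [2.5, 5.5]); the r=3 cylinder at (0, 5.5) gives a regular 32-gon of circumradius 3 (constant along its height) (perimeter = 2·32·3.000·sin(180°/32) = 18.82 mm); the cylinder at (9, 0) does not reach this height (z outside [2.5, 26.5]); Merging all regions: the r=3 cylinder at (0, 5.5) lies entirely inside the r=11 cylinder, so the union is just the r=11 cylinder — boundary = 69.00 mm; (rotated 75° about Z; rotation is an isometry so areas/perimeters/island counts are preserved). Overall, the cross-section is a single solid region. Total boundary length (outer) = 69.00 mm.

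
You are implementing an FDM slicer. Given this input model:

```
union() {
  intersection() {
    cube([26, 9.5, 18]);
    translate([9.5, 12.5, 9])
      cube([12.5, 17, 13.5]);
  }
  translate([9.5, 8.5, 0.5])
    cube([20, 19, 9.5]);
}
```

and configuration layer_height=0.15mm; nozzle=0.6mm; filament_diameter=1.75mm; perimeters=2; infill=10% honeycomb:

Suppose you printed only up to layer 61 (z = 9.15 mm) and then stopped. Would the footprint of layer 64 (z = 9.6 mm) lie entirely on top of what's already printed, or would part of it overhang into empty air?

Compare the two slices. At z = 9.15: the cube (footprint 26×9.5) is included at this height (area 247.00 mm²); the cube at (9.5, 12.5) is present — its section is the full 12.5×17 rectangle (area 212.50 mm²); Keeping only the common overlap: the 12.5×17 cube at (9.5, 12.5) does not overlap the 26×9.5 cube (empty) — nothing remains; the 20×19 cube at (9.5, 8.5) contributes its full rectangle (area 380.00 mm²); Combining (union): only the 20×19 cube at (9.5, 8.5) is present, so the union is just that shape — area = 380.00 mm². At z = 9.6: the cube is present — its section is the full 26×9.5 rectangle (area 247.00 mm²); the cube at (9.5, 12.5) (footprint 12.5×17) is included at this height (area 212.50 mm²); After intersecting: the 12.5×17 cube at (9.5, 12.5) does not overlap the 26×9.5 cube (empty) — nothing remains; the cube at (9.5, 8.5) (footprint 20×19) is included at this height (area 380.00 mm²); Combining (union): only the 20×19 cube at (9.5, 8.5) is present, so the union is just that shape — area = 380.00 mm². Checking containment: the cross-section at z = 9.6 is a subset of the cross-section at z = 9.15.

entirely on top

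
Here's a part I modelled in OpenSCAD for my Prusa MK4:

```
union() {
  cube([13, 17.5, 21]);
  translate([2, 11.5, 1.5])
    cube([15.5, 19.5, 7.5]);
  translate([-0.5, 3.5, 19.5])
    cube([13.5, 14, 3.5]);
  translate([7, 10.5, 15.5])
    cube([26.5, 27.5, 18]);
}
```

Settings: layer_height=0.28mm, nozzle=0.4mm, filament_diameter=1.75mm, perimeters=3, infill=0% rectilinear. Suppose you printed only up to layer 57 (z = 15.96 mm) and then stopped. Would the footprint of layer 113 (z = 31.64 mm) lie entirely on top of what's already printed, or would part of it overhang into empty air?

entirely on top

Compare the two slices. At z = 15.96: the cube is present — its section is the full 13×17.5 rectangle (area 227.50 mm²); the cube at (2, 11.5) is absent (z outside [1.5, 9]); the cube at (-0.5, 3.5) is not intersected at this z (z outside [19.5, 23]); the cube at (7, 10.5) (footprint 26.5×27.5) is included at this height (area 728.75 mm²); Combining (union): the regions partially overlap — summed areas 956.25 mm² minus the doubly-counted overlap 42.00 mm² gives 914.25 mm² — area = 914.25 mm². At z = 31.64: the cube does not reach this height (z outside [0, 21]); the cube at (2, 11.5) is not intersected at this z (z outside [1.5, 9]); the cube at (-0.5, 3.5) is absent (z outside [19.5, 23]); the 26.5×27.5 cube at (7, 10.5) contributes its full rectangle (area 728.75 mm²); Merging all regions: only the 26.5×27.5 cube at (7, 10.5) is present, so the union is just that shape — area = 728.75 mm². Checking containment: the cross-section at z = 31.64 is a subset of the cross-section at z = 15.96.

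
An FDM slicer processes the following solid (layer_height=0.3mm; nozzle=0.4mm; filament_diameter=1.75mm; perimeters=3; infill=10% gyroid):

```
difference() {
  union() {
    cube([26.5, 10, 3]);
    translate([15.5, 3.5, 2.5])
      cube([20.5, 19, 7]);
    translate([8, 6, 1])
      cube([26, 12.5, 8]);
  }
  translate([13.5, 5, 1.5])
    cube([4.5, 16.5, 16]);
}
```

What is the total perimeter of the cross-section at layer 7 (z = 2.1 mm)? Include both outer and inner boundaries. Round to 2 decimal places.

At z = 2.1 mm: the 26.5×10 cube contributes its full rectangle (perimeter 73.00 mm); the cube at (15.5, 3.5) is absent (z outside [2.5, 9.5]); the 26×12.5 cube at (8, 6) contributes its full rectangle (perimeter 77.00 mm); Combining (union): the regions partially overlap (shared area 74.00 mm²), so the edge portions inside another operand are dropped and the merged outline is re-measured after clipping — boundary = 105.00 mm; the cube at (13.5, 5) (footprint 4.5×16.5) is included at this height (perimeter 42.00 mm); Taking the first minus the rest: starting from the result so far, the 4.5×16.5 cube at (13.5, 5) partially overlaps it — only the 60.75 mm² overlap (of its 74.25 mm²) is removed, clipping the outline — boundary = 132.00 mm. Overall, the cross-section is a single solid region. Total boundary length (outer) = 132.00 mm.

132.00 mm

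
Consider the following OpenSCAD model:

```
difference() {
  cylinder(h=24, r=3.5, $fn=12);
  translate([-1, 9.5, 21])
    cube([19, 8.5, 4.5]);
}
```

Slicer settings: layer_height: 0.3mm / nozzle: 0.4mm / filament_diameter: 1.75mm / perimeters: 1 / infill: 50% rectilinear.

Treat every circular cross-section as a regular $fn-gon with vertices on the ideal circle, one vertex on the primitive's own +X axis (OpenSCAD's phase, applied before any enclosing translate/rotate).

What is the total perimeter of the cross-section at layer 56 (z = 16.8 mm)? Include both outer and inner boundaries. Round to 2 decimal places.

21.74 mm

At z = 16.8 mm: the cylinder: section is a regular 12-gon, circumradius r=3.5 (perimeter = 2·12·3.500·sin(180°/12) = 21.74 mm); the cube at (-1, 9.5) is absent (z outside [21, 25.5]); Taking the first minus the rest: none of the subtracted shapes is present at this height, so the r=3.5 cylinder is unchanged — boundary = 21.74 mm. Overall, the cross-section is a single solid region. Total boundary length (outer) = 21.74 mm.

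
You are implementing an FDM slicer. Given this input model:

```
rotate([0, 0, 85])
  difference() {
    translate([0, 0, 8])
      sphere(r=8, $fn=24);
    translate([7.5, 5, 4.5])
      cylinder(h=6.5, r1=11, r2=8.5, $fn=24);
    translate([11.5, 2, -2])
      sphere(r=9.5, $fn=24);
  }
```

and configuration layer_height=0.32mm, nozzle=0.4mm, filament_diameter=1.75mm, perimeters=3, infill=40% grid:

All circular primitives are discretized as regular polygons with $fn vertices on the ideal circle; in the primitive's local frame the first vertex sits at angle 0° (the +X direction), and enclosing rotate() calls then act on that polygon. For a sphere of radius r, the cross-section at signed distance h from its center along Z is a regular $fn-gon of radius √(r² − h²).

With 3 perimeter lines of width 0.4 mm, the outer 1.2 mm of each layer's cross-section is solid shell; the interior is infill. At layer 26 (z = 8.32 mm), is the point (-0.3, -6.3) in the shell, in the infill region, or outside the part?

infill

At z = 8.32 mm: the r=8 sphere slices to a regular 24-gon of circumradius 7.994 (√(r²−h²) with h=0.32 from center); the cone at (7.5, 5) contributes a regular 24-gon of circumradius 9.531 (interpolated between r1=11 and r2=8.5 at t=0.588); the sphere at (11.5, 2) does not reach this height (|z−center|=10.320 > r=9.5); After the difference (first − rest): starting from the r=8 sphere, the cone at (7.5, 5) partially overlaps it — only the 87.98 mm² overlap (of its 282.12 mm²) is removed, clipping the outline — 1 connected region; (rotated 85° about Z; rotation is an isometry so areas/perimeters/island counts are preserved). Overall, the cross-section is a single solid region. Undo the 85° rotation: the query point maps to (-6.302, -0.250) in the un-rotated model frame. The nearest boundary edge runs (-7.72, -2.07)→(-7.99, 0.00); distance from the point to it = 1.64 mm. The point is inside the cross-section and 1.64 mm from the nearest boundary — more than the 1.2 mm shell width (3 × 0.4), so it's in the infill interior.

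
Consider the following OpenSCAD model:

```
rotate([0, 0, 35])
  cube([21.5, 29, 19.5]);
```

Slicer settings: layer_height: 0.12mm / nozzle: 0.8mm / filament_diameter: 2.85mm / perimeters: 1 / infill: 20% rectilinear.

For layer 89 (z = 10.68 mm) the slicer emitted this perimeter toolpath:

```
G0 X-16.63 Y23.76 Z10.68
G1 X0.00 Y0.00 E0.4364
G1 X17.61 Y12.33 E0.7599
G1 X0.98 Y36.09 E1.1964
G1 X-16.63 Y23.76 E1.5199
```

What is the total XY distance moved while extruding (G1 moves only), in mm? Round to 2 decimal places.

101.00 mm

Sum the Euclidean lengths of each G1 segment: total = 101.00 mm.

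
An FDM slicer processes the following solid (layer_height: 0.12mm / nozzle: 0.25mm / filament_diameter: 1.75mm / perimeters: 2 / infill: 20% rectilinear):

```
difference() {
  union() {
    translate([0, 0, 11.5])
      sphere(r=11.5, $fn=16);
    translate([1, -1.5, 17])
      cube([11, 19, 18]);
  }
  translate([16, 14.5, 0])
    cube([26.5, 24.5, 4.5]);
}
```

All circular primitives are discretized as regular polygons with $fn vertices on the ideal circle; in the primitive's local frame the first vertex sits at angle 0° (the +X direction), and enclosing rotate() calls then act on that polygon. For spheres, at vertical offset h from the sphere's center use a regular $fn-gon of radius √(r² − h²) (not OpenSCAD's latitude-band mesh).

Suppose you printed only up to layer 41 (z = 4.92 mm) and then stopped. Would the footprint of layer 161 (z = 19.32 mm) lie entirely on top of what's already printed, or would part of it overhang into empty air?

part overhangs

Compare the two slices. At z = 4.92: the sphere: section is a regular 16-gon, circumradius = √(r²−h²) = √(11.5²−6.58²) = 9.432 (area = (16/2)·9.432²·sin(360°/16) = 272.33 mm²); the cube at (1, -1.5) is absent (z outside [17, 35]); Taking the union: only the r=11.5 sphere is present, so the union is just that shape — area = 272.33 mm²; the cube at (16, 14.5) does not reach this height (z outside [0, 4.5]); Subtracting the remaining from the first: none of the subtracted shapes is present at this height, so that combined region is unchanged — area = 272.33 mm². At z = 19.32: the r=11.5 sphere slices to a regular 16-gon of circumradius 8.432 (√(r²−h²) with h=7.82 from center) (area = (16/2)·8.432²·sin(360°/16) = 217.66 mm²); the 11×19 cube at (1, -1.5) contributes its full rectangle (area 209.00 mm²); Taking the union: the regions partially overlap — summed areas 426.66 mm² minus the doubly-counted overlap 57.01 mm² gives 369.66 mm² — area = 369.66 mm²; the cube at (16, 14.5) does not reach this height (z outside [0, 4.5]); Subtracting the remaining from the first: none of the subtracted shapes is present at this height, so that combined region is unchanged — area = 369.66 mm². Checking containment: at z = 19.32 the cross-section extends beyond the z = 4.92 cross-section by about 137.83 mm².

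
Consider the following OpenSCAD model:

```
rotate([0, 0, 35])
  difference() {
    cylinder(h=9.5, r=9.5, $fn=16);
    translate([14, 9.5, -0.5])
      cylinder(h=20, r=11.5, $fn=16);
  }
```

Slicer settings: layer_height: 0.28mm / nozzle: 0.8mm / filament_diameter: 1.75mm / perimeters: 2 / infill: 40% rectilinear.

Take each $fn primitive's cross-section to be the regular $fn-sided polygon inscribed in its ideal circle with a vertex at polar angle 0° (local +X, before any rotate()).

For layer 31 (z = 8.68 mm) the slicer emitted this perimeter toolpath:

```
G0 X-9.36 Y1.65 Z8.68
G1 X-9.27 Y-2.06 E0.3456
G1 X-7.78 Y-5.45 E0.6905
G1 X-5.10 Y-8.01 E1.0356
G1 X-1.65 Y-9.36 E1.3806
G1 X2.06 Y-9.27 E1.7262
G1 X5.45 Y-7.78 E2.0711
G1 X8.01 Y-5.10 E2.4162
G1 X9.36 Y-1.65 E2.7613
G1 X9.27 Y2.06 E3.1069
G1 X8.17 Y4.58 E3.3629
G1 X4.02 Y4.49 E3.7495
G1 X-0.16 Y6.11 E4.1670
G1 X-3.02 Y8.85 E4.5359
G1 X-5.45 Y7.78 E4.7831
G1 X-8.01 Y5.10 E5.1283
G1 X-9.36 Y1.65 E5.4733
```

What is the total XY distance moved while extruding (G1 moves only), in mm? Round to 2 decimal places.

Sum the Euclidean lengths of each G1 segment: total = 58.77 mm.

58.77 mm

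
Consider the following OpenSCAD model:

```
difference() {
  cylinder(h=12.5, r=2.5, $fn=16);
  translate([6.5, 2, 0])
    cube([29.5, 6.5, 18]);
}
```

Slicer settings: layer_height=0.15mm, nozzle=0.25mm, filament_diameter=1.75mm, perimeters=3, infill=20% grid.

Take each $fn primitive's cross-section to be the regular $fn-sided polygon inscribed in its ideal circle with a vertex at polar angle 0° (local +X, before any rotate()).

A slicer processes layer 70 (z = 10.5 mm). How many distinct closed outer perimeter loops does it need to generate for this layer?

1

At z = 10.5 mm: the r=2.5 cylinder contributes a regular 16-gon of circumradius 2.5; the 29.5×6.5 cube at (6.5, 2) contributes its full rectangle; After the difference (first − rest): starting from the r=2.5 cylinder, the 29.5×6.5 cube at (6.5, 2) misses the remaining region (no effect) — 1 connected region. The result has 1 disconnected region.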